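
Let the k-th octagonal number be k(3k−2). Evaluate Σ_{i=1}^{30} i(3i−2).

Σ i(3i−2) = 3Σi² − 2Σi over i = 1..30.
Σi = 465 and Σi² = 9455.
3·9455 − 2·465 = 27435.

27435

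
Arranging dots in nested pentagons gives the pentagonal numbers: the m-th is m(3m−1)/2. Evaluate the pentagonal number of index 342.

The 342nd pentagonal number is n(3n−1)/2 with n = 342.
342·(3·342 − 1)/2 = 342·1025/2 = 175275.

175275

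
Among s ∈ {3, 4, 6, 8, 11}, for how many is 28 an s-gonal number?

2

s = 3: P(3, 7) = 28. ✓
s = 4: P(4, 5) = 25 and P(4, 6) = 36; 28 is not s-gonal.
s = 6: P(6, 4) = 28. ✓
s = 8: P(8, 3) = 21 and P(8, 4) = 40; 28 is not s-gonal.
s = 11: P(11, 2) = 11 and P(11, 3) = 30; 28 is not s-gonal.
Hits: s ∈ {3, 6} → 2.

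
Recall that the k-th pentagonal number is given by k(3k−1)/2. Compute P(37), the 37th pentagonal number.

2035

37·(3·37 − 1)/2 = 37·110/2 = 37·55 = 2035.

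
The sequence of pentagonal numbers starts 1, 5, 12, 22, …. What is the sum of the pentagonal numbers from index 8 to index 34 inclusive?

20034

Σ i(3i−1)/2 = (3Σi² − Σi) / 2 over i = 8..34.
Σi = 595 − 28 = 567 and Σi² = 13685 − 140 = 13545.
(3·13545 − 1·567) / 2 = 40068/2 = 20034.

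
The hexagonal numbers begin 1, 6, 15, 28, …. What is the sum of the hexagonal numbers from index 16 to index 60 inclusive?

143430

Σ i(2i−1) = 2Σi² − Σi over i = 16..60.
Σi = 1830 − 120 = 1710 and Σi² = 73810 − 1240 = 72570.
2·72570 − 1·1710 = 143430.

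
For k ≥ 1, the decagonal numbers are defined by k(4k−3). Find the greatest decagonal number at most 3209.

3052

Solve n(4n−3) ≤ 3209 for integer n.
n = 28 gives 3052 ≤ 3209, while n = 29 gives 3277 > 3209; so the answer is 3052.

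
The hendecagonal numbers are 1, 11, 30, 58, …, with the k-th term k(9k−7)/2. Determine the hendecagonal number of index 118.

118·(9·118 − 7)/2 = 118·1055/2 = 62245.

62245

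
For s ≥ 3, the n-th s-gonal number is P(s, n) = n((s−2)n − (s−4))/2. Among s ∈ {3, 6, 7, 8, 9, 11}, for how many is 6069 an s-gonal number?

s = 3: P(3, 109) = 5995 and P(3, 110) = 6105; 6069 is not s-gonal.
s = 6: P(6, 55) = 5995 and P(6, 56) = 6216; 6069 is not s-gonal.
s = 7: P(7, 49) = 5929 and P(7, 50) = 6175; 6069 is not s-gonal.
s = 8: P(8, 45) = 5985 and P(8, 46) = 6256; 6069 is not s-gonal.
s = 9: P(9, 42) = 6069. ✓
s = 11: P(11, 37) = 6031 and P(11, 38) = 6365; 6069 is not s-gonal.
Hits: s ∈ {9} → 1.

1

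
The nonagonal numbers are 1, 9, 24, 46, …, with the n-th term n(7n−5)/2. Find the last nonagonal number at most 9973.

Solve n(7n−5)/2 ≤ 9973 for integer n.
n = 53 gives 9699 ≤ 9973, while n = 54 gives 10071 > 9973; so the answer is 9699.

9699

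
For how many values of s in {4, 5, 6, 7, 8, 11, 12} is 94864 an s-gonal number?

s = 4: P(4, 308) = 94864. ✓
s = 5: P(5, 251) = 94376 and P(5, 252) = 95130; 94864 is not s-gonal.
s = 6: P(6, 218) = 94830 and P(6, 219) = 95703; 94864 is not s-gonal.
s = 7: P(7, 195) = 94770 and P(7, 196) = 95746; 94864 is not s-gonal.
s = 8: P(8, 178) = 94696 and P(8, 179) = 95765; 94864 is not s-gonal.
s = 11: P(11, 145) = 94105 and P(11, 146) = 95411; 94864 is not s-gonal.
s = 12: P(12, 138) = 94668 and P(12, 139) = 96049; 94864 is not s-gonal.
Hits: s ∈ {4} → 1.

1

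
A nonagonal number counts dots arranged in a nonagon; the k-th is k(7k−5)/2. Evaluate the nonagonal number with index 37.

The 37th nonagonal number is n(7n−5)/2 with n = 37.
37·(7·37 − 5)/2 = 37·254/2 = 37·127 = 4699.

4699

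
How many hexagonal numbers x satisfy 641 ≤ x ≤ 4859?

31

The n-th hexagonal number is n(2n−1).
Smallest index with value ≥ 641: n = 19 (giving 703).
Largest index with value ≤ 4859: n = 49 (giving 4753).
Indices 19 through 49: 31 terms.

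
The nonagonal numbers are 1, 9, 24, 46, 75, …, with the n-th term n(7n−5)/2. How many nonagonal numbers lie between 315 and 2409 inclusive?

17

The n-th nonagonal number is n(7n−5)/2.
Smallest index with value ≥ 315: n = 10 (giving 325).
Largest index with value ≤ 2409: n = 26 (giving 2301).
Indices 10 through 26: 17 terms.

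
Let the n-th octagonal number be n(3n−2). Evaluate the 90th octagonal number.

24120

The 90th octagonal number is n(3n−2) with n = 90.
90·(3·90 − 2) = 90·268 = 24120.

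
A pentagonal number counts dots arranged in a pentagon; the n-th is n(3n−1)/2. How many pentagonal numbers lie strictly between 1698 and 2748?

The n-th pentagonal number is n(3n−1)/2.
Smallest index with value > 1698: n = 34 (giving 1717).
Largest index with value < 2748: n = 42 (giving 2625).
Indices 34 through 42: 9 terms.

9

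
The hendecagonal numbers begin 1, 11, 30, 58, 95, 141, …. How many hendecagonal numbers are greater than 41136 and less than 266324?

The n-th hendecagonal number is n(9n−7)/2.
Smallest index with value > 41136: n = 97 (giving 42001).
Largest index with value < 266324: n = 243 (giving 264870).
Indices 97 through 243: 147 terms.

147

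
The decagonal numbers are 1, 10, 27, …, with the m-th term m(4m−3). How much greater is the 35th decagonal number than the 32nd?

35·(4·35 − 3) = 4795 and 32·(4·32 − 3) = 4000.
Difference: 4795 − 4000 = 795.

795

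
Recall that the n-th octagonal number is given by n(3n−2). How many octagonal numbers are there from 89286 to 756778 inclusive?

330

The n-th octagonal number is n(3n−2).
Smallest index with value ≥ 89286: n = 173 (giving 89441).
Largest index with value ≤ 756778: n = 502 (giving 755008).
Indices 173 through 502: 330 terms.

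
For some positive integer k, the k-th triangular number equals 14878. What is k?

Set n(n+1)/2 = 14878, giving n² + n − 29756 = 0.
The discriminant is 1 + 8·14878 = 119025, and √119025 = 345.
So n = (-1 + 345) / 2 = 344/2 = 172.

172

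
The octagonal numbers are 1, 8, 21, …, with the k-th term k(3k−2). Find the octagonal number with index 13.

481

The 13th octagonal number is n(3n−2) with n = 13.
13·(3·13 − 2) = 13·37 = 481.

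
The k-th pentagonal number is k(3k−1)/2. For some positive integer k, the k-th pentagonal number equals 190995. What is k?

Set n(3n−1)/2 = 190995, giving 3n² − n − 381990 = 0.
The discriminant is 1 + 24·190995 = 4583881, and √4583881 = 2141.
So n = (1 + 2141) / 6 = 2142/6 = 357.

357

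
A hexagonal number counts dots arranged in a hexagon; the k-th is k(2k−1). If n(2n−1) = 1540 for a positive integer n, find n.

28

Set n(2n−1) = 1540, giving 2n² − n − 1540 = 0.
The discriminant is 1 + 8·1540 = 12321, and √12321 = 111.
So n = (1 + 111) / 4 = 112/4 = 28.
Check: 28·(2·28 − 1) = 1540. ✓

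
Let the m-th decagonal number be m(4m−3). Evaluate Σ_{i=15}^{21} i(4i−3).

8806

Σ i(4i−3) = 4Σi² − 3Σi over i = 15..21.
Σi = 231 − 105 = 126 and Σi² = 3311 − 1015 = 2296.
4·2296 − 3·126 = 8806.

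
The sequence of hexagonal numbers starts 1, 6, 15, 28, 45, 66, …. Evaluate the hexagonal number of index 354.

The 354th hexagonal number is n(2n−1) with n = 354.
354·(2·354 − 1) = 354·707 = 250278.

250278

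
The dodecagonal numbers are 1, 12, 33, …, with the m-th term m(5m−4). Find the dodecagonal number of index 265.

350065

The 265th dodecagonal number is n(5n−4) with n = 265.
265·(5·265 − 4) = 265·1321 = 350065.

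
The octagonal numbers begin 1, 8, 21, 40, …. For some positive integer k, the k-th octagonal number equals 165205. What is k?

235

Set n(3n−2) = 165205, giving 3n² − 2n − 165205 = 0.
The discriminant is 4 + 12·165205 = 1982464, and √1982464 = 1408.
So n = (2 + 1408) / 6 = 1410/6 = 235.
Check: 235·(3·235 − 2) = 165205. ✓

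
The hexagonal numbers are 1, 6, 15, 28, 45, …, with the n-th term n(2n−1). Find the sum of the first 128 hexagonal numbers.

Σ i(2i−1) = 2Σi² − Σi over i = 1..128.
Σi = 8256 and Σi² = 707264.
2·707264 − 1·8256 = 1406272.

1406272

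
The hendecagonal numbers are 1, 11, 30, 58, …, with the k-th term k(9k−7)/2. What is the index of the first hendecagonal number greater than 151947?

Solve n(9n−7)/2 > 151947 for integer n.
The largest n with value ≤ 151947 is 184 (since 151708 ≤ 151947 < 153365), so the first above is n = 185, value 153365.

185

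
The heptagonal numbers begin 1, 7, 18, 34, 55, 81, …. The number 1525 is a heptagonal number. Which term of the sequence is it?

25

Set n(5n−3)/2 = 1525, giving 5n² − 3n − 3050 = 0.
The discriminant is 9 + 40·1525 = 61009, and √61009 = 247.
So n = (3 + 247) / 10 = 250/10 = 25.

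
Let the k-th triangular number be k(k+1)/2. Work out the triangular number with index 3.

6

The 3rd triangular number is n(n+1)/2 with n = 3.
3·4/2 = 12/2 = 6.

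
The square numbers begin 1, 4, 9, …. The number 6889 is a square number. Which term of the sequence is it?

We need n² = 6889, so n = √6889 = 83.

83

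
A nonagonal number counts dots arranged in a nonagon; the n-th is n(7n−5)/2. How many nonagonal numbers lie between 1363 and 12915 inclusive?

The n-th nonagonal number is n(7n−5)/2.
Smallest index with value ≥ 1363: n = 21 (giving 1491).
Largest index with value ≤ 12915: n = 61 (giving 12871).
Indices 21 through 61: 41 terms.

41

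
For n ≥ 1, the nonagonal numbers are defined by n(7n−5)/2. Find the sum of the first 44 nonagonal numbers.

Σ i(7i−5)/2 = (7Σi² − 5Σi) / 2 over i = 1..44.
Σi = 990 and Σi² = 29370.
(7·29370 − 5·990) / 2 = 200640/2 = 100320.

100320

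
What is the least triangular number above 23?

Solve n(n+1)/2 > 23 for integer n.
The largest n with value ≤ 23 is 6 (since 21 ≤ 23 < 28), so the first above is n = 7, value 28.

28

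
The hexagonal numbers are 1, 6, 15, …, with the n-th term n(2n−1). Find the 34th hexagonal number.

34·(2·34 − 1) = 34·67 = 2278.

2278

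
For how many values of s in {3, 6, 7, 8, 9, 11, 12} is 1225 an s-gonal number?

s = 3: P(3, 49) = 1225. ✓
s = 6: P(6, 25) = 1225. ✓
s = 7: P(7, 22) = 1177 and P(7, 23) = 1288; 1225 is not s-gonal.
s = 8: P(8, 20) = 1160 and P(8, 21) = 1281; 1225 is not s-gonal.
s = 9: P(9, 19) = 1216 and P(9, 20) = 1350; 1225 is not s-gonal.
s = 11: P(11, 16) = 1096 and P(11, 17) = 1241; 1225 is not s-gonal.
s = 12: P(12, 16) = 1216 and P(12, 17) = 1377; 1225 is not s-gonal.
Hits: s ∈ {3, 6} → 2.

2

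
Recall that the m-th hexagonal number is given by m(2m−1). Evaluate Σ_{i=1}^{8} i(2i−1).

372

Σ i(2i−1) = 2Σi² − Σi over i = 1..8.
Σi = 36 and Σi² = 204.
2·204 − 1·36 = 372.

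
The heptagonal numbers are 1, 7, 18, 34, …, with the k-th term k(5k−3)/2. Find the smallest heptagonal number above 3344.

3367

Solve n(5n−3)/2 > 3344 for integer n.
The largest n with value ≤ 3344 is 36 (since 3186 ≤ 3344 < 3367), so the first above is n = 37, value 3367.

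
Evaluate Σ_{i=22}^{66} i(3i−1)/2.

Σ i(3i−1)/2 = (3Σi² − Σi) / 2 over i = 22..66.
Σi = 2211 − 231 = 1980 and Σi² = 98021 − 3311 = 94710.
(3·94710 − 1·1980) / 2 = 282150/2 = 141075.

141075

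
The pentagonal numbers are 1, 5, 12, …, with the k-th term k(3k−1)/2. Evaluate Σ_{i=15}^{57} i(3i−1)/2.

Σ i(3i−1)/2 = (3Σi² − Σi) / 2 over i = 15..57.
Σi = 1653 − 105 = 1548 and Σi² = 63365 − 1015 = 62350.
(3·62350 − 1·1548) / 2 = 185502/2 = 92751.

92751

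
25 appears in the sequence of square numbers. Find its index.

5

We need n² = 25, so n = √25 = 5.
Check: 5² = 25. ✓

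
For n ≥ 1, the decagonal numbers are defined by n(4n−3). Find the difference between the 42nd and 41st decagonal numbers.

329

Consecutive decagonal numbers differ by 8n − 7: here 8·42 − 7 = 329.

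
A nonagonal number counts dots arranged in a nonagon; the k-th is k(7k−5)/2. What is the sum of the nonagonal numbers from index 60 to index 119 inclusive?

Σ i(7i−5)/2 = (7Σi² − 5Σi) / 2 over i = 60..119.
Σi = 7140 − 1770 = 5370 and Σi² = 568820 − 70210 = 498610.
(7·498610 − 5·5370) / 2 = 3463420/2 = 1731710.

1731710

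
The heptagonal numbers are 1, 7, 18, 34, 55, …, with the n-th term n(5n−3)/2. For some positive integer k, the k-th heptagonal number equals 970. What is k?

Set n(5n−3)/2 = 970, giving 5n² − 3n − 1940 = 0.
The discriminant is 9 + 40·970 = 38809, and √38809 = 197.
So n = (3 + 197) / 10 = 200/10 = 20.

20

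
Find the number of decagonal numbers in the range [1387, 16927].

The n-th decagonal number is n(4n−3).
Smallest index with value ≥ 1387: n = 19 (giving 1387).
Largest index with value ≤ 16927: n = 65 (giving 16705).
Indices 19 through 65: 47 terms.

47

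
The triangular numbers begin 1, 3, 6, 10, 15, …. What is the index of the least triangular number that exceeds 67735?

Solve n(n+1)/2 > 67735 for integer n.
The largest n with value ≤ 67735 is 367 (since 67528 ≤ 67735 < 67896), so the first above is n = 368, value 67896.

368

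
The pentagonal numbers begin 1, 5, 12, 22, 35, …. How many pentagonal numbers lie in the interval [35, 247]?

9

The n-th pentagonal number is n(3n−1)/2.
Smallest index with value ≥ 35: n = 5 (giving 35).
Largest index with value ≤ 247: n = 13 (giving 247).
Indices 5 through 13: 9 terms.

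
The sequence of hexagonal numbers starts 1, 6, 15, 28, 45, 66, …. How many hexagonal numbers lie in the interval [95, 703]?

The n-th hexagonal number is n(2n−1).
Smallest index with value ≥ 95: n = 8 (giving 120).
Largest index with value ≤ 703: n = 19 (giving 703).
Indices 8 through 19: 12 terms.

12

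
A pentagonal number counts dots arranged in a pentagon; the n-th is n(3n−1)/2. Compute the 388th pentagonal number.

The 388th pentagonal number is n(3n−1)/2 with n = 388.
388·(3·388 − 1)/2 = 388·1163/2 = 225622.

225622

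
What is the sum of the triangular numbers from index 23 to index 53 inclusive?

Σ i(i+1)/2 = (Σi² + Σi) / 2 over i = 23..53.
Σi = 1431 − 253 = 1178 and Σi² = 51039 − 3795 = 47244.
(1·47244 + 1·1178) / 2 = 48422/2 = 24211.

24211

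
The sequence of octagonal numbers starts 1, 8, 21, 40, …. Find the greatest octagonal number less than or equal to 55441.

Solve n(3n−2) ≤ 55441 for integer n.
n = 136 gives 55216 ≤ 55441, while n = 137 gives 56033 > 55441; so the answer is 55216.

55216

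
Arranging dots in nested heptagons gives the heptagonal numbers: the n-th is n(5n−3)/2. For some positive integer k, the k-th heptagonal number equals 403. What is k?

Set n(5n−3)/2 = 403, giving 5n² − 3n − 806 = 0.
The discriminant is 9 + 40·403 = 16129, and √16129 = 127.
So n = (3 + 127) / 10 = 130/10 = 13.

13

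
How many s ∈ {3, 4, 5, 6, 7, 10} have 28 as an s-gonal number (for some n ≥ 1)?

s = 3: P(3, 7) = 28. ✓
s = 4: P(4, 5) = 25 and P(4, 6) = 36; 28 is not s-gonal.
s = 5: P(5, 4) = 22 and P(5, 5) = 35; 28 is not s-gonal.
s = 6: P(6, 4) = 28. ✓
s = 7: P(7, 3) = 18 and P(7, 4) = 34; 28 is not s-gonal.
s = 10: P(10, 3) = 27 and P(10, 4) = 52; 28 is not s-gonal.
Hits: s ∈ {3, 6} → 2.

2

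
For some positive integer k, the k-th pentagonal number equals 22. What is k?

4

Set n(3n−1)/2 = 22, giving 3n² − n − 44 = 0.
The discriminant is 1 + 24·22 = 529, and √529 = 23.
So n = (1 + 23) / 6 = 24/6 = 4.
Check: 4·(3·4 − 1)/2 = 22. ✓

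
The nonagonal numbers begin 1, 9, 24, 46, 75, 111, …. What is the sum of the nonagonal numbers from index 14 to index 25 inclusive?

Σ i(7i−5)/2 = (7Σi² − 5Σi) / 2 over i = 14..25.
Σi = 325 − 91 = 234 and Σi² = 5525 − 819 = 4706.
(7·4706 − 5·234) / 2 = 31772/2 = 15886.

15886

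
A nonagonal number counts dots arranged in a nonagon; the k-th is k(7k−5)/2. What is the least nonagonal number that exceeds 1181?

Solve n(7n−5)/2 > 1181 for integer n.
The largest n with value ≤ 1181 is 18 (since 1089 ≤ 1181 < 1216), so the first above is n = 19, value 1216.

1216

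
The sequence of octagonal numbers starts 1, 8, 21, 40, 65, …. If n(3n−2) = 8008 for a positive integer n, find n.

Set n(3n−2) = 8008, giving 3n² − 2n − 8008 = 0.
So n = (2 + 310) / 6 = 312/6 = 52.

52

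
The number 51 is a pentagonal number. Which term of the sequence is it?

Set n(3n−1)/2 = 51, giving 3n² − n − 102 = 0.
So n = (1 + 35) / 6 = 36/6 = 6.

6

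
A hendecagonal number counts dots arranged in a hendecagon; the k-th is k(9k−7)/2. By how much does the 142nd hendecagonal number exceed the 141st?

Consecutive hendecagonal numbers differ by 9n − 8: here 9·142 − 8 = 1270.

1270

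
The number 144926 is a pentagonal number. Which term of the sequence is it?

311

Set n(3n−1)/2 = 144926, giving 3n² − n − 289852 = 0.
The discriminant is 1 + 24·144926 = 3478225, and √3478225 = 1865.
So n = (1 + 1865) / 6 = 1866/6 = 311.
Check: 311·(3·311 − 1)/2 = 144926. ✓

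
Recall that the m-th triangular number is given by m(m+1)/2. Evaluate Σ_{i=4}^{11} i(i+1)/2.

Σ i(i+1)/2 = (Σi² + Σi) / 2 over i = 4..11.
Σi = 66 − 6 = 60 and Σi² = 506 − 14 = 492.
(1·492 + 1·60) / 2 = 552/2 = 276.

276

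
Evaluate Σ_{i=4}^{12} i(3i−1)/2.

Σ i(3i−1)/2 = (3Σi² − Σi) / 2 over i = 4..12.
Σi = 78 − 6 = 72 and Σi² = 650 − 14 = 636.
(3·636 − 1·72) / 2 = 1836/2 = 918.

918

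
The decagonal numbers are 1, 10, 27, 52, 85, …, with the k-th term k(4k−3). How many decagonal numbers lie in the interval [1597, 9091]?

The n-th decagonal number is n(4n−3).
Smallest index with value ≥ 1597: n = 21 (giving 1701).
Largest index with value ≤ 9091: n = 48 (giving 9072).
Indices 21 through 48: 28 terms.

28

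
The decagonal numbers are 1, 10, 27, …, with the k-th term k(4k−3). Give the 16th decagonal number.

976

The 16th decagonal number is n(4n−3) with n = 16.
16·(4·16 − 3) = 16·61 = 976.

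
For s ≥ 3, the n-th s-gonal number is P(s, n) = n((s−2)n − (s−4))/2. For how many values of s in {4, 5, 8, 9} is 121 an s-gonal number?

1

s = 4: P(4, 11) = 121. ✓
s = 5: P(5, 9) = 117 and P(5, 10) = 145; 121 is not s-gonal.
s = 8: P(8, 6) = 96 and P(8, 7) = 133; 121 is not s-gonal.
s = 9: P(9, 6) = 111 and P(9, 7) = 154; 121 is not s-gonal.
Hits: s ∈ {4} → 1.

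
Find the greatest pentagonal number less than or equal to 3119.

3015

Solve n(3n−1)/2 ≤ 3119 for integer n.
n = 45 gives 3015 ≤ 3119, while n = 46 gives 3151 > 3119; so the answer is 3015.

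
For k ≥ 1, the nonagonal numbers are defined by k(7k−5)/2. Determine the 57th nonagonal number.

The 57th nonagonal number is n(7n−5)/2 with n = 57.
57·(7·57 − 5)/2 = 57·394/2 = 57·197 = 11229.

11229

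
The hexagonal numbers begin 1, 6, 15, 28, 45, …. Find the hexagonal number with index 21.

The 21st hexagonal number is n(2n−1) with n = 21.
21·(2·21 − 1) = 21·41 = 861.

861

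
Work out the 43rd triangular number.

946

The 43rd triangular number is n(n+1)/2 with n = 43.
43·44/2 = 1892/2 = 946.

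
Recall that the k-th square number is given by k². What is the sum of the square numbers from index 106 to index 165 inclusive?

1119610

Σ_{i=106}^{165} i² = 1511015 − 391405 = 1119610.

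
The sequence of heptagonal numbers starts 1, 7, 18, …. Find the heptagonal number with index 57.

8037

The 57th heptagonal number is n(5n−3)/2 with n = 57.
57·(5·57 − 3)/2 = 57·282/2 = 57·141 = 8037.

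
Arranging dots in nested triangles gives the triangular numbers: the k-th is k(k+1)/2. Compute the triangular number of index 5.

15

The 5th triangular number is n(n+1)/2 with n = 5.
5·6/2 = 30/2 = 15.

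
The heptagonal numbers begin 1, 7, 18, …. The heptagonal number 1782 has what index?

27

Set n(5n−3)/2 = 1782, giving 5n² − 3n − 3564 = 0.
So n = (3 + 267) / 10 = 270/10 = 27.
Check: 27·(5·27 − 3)/2 = 1782. ✓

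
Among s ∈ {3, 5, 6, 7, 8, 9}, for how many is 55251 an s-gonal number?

s = 3: P(3, 331) = 54946 and P(3, 332) = 55278; 55251 is not s-gonal.
s = 5: P(5, 192) = 55200 and P(5, 193) = 55777; 55251 is not s-gonal.
s = 6: P(6, 166) = 54946 and P(6, 167) = 55611; 55251 is not s-gonal.
s = 7: P(7, 148) = 54538 and P(7, 149) = 55279; 55251 is not s-gonal.
s = 8: P(8, 136) = 55216 and P(8, 137) = 56033; 55251 is not s-gonal.
s = 9: P(9, 126) = 55251. ✓
Hits: s ∈ {9} → 1.

1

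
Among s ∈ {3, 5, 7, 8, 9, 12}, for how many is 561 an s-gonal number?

s = 3: P(3, 33) = 561. ✓
s = 5: P(5, 19) = 532 and P(5, 20) = 590; 561 is not s-gonal.
s = 7: P(7, 15) = 540 and P(7, 16) = 616; 561 is not s-gonal.
s = 8: P(8, 14) = 560 and P(8, 15) = 645; 561 is not s-gonal.
s = 9: P(9, 13) = 559 and P(9, 14) = 651; 561 is not s-gonal.
s = 12: P(12, 11) = 561. ✓
Hits: s ∈ {3, 12} → 2.

2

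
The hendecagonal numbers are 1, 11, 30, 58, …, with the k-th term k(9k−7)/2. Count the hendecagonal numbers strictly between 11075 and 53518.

The n-th hendecagonal number is n(9n−7)/2.
Smallest index with value > 11075: n = 51 (giving 11526).
Largest index with value < 53518: n = 109 (giving 53083).
Indices 51 through 109: 59 terms.

59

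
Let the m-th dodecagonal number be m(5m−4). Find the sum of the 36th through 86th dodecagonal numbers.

Σ i(5i−4) = 5Σi² − 4Σi over i = 36..86.
Σi = 3741 − 630 = 3111 and Σi² = 215731 − 14910 = 200821.
5·200821 − 4·3111 = 991661.

991661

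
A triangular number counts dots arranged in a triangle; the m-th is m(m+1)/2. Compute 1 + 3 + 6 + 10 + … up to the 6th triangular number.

56

Σ i(i+1)/2 = (Σi² + Σi) / 2 over i = 1..6.
Σi = 21 and Σi² = 91.
(1·91 + 1·21) / 2 = 112/2 = 56.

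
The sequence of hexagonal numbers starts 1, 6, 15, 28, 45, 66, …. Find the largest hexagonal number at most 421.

Solve n(2n−1) ≤ 421 for integer n.
n = 14 gives 378 ≤ 421, while n = 15 gives 435 > 421; so the answer is 378.

378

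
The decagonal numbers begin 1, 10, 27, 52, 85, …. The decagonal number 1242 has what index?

Set n(4n−3) = 1242, giving 4n² − 3n − 1242 = 0.
The discriminant is 9 + 16·1242 = 19881, and √19881 = 141.
So n = (3 + 141) / 8 = 144/8 = 18.
Check: 18·(4·18 − 3) = 1242. ✓

18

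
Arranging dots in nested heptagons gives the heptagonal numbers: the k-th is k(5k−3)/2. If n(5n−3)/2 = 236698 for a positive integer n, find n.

308

Set n(5n−3)/2 = 236698, giving 5n² − 3n − 473396 = 0.
So n = (3 + 3077) / 10 = 3080/10 = 308.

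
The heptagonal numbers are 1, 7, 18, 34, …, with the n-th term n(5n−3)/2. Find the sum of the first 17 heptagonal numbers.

4233

Σ i(5i−3)/2 = (5Σi² − 3Σi) / 2 over i = 1..17.
Σi = 153 and Σi² = 1785.
(5·1785 − 3·153) / 2 = 8466/2 = 4233.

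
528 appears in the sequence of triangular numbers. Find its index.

Set n(n+1)/2 = 528, giving n² + n − 1056 = 0.
The discriminant is 1 + 8·528 = 4225, and √4225 = 65.
So n = (-1 + 65) / 2 = 64/2 = 32.
Check: 32·33/2 = 528. ✓

32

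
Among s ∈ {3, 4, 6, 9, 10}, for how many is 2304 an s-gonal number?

s = 3: P(3, 67) = 2278 and P(3, 68) = 2346; 2304 is not s-gonal.
s = 4: P(4, 48) = 2304. ✓
s = 6: P(6, 34) = 2278 and P(6, 35) = 2415; 2304 is not s-gonal.
s = 9: P(9, 26) = 2301 and P(9, 27) = 2484; 2304 is not s-gonal.
s = 10: P(10, 24) = 2232 and P(10, 25) = 2425; 2304 is not s-gonal.
Hits: s ∈ {4} → 1.

1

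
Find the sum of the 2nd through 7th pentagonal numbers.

195

Σ i(3i−1)/2 = (3Σi² − Σi) / 2 over i = 2..7.
Σi = 28 − 1 = 27 and Σi² = 140 − 1 = 139.
(3·139 − 1·27) / 2 = 390/2 = 195.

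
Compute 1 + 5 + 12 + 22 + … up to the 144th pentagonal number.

1503360

Σ i(3i−1)/2 = (3Σi² − Σi) / 2 over i = 1..144.
Σi = 10440 and Σi² = 1005720.
(3·1005720 − 1·10440) / 2 = 3006720/2 = 1503360.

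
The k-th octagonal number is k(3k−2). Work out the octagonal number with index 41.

4961

The 41st octagonal number is n(3n−2) with n = 41.
41·(3·41 − 2) = 41·121 = 4961.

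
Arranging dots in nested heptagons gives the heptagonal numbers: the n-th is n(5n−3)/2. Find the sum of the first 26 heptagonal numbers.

Σ i(5i−3)/2 = (5Σi² − 3Σi) / 2 over i = 1..26.
Σi = 351 and Σi² = 6201.
(5·6201 − 3·351) / 2 = 29952/2 = 14976.

14976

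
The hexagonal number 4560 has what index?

Set n(2n−1) = 4560, giving 2n² − n − 4560 = 0.
The discriminant is 1 + 8·4560 = 36481, and √36481 = 191.
So n = (1 + 191) / 4 = 192/4 = 48.
Check: 48·(2·48 − 1) = 4560. ✓

48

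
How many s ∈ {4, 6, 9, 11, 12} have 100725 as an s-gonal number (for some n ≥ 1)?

2

s = 4: P(4, 317) = 100489 and P(4, 318) = 101124; 100725 is not s-gonal.
s = 6: P(6, 224) = 100128 and P(6, 225) = 101025; 100725 is not s-gonal.
s = 9: P(9, 170) = 100725. ✓
s = 11: P(11, 150) = 100725. ✓
s = 12: P(12, 142) = 100252 and P(12, 143) = 101673; 100725 is not s-gonal.
Hits: s ∈ {9, 11} → 2.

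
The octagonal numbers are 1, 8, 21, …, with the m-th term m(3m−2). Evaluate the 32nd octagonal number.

The 32nd octagonal number is n(3n−2) with n = 32.
32·(3·32 − 2) = 32·94 = 3008.

3008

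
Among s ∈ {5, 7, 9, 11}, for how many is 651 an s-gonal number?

s = 5: P(5, 21) = 651. ✓
s = 7: P(7, 16) = 616 and P(7, 17) = 697; 651 is not s-gonal.
s = 9: P(9, 14) = 651. ✓
s = 11: P(11, 12) = 606 and P(11, 13) = 715; 651 is not s-gonal.
Hits: s ∈ {5, 9} → 2.

2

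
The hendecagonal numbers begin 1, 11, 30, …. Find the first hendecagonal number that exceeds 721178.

722201

Solve n(9n−7)/2 > 721178 for integer n.
The largest n with value ≤ 721178 is 400 (since 718600 ≤ 721178 < 722201), so the first above is n = 401, value 722201.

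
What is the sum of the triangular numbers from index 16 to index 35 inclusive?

Σ i(i+1)/2 = (Σi² + Σi) / 2 over i = 16..35.
Σi = 630 − 120 = 510 and Σi² = 14910 − 1240 = 13670.
(1·13670 + 1·510) / 2 = 14180/2 = 7090.

7090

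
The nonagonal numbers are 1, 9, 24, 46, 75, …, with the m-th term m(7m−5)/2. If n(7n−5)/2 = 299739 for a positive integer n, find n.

293

Set n(7n−5)/2 = 299739, giving 7n² − 5n − 599478 = 0.
The discriminant is 25 + 56·299739 = 16785409, and √16785409 = 4097.
So n = (5 + 4097) / 14 = 4102/14 = 293.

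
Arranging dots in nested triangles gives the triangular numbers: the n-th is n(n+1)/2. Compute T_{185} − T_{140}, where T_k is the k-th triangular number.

7335

185·186/2 = 17205 and 140·141/2 = 9870.
Difference: 17205 − 9870 = 7335.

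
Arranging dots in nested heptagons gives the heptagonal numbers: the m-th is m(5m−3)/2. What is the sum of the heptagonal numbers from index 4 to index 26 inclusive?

Σ i(5i−3)/2 = (5Σi² − 3Σi) / 2 over i = 4..26.
Σi = 351 − 6 = 345 and Σi² = 6201 − 14 = 6187.
(5·6187 − 3·345) / 2 = 29900/2 = 14950.

14950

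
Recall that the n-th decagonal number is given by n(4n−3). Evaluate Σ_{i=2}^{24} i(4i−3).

18699

Σ i(4i−3) = 4Σi² − 3Σi over i = 2..24.
Σi = 300 − 1 = 299 and Σi² = 4900 − 1 = 4899.
4·4899 − 3·299 = 18699.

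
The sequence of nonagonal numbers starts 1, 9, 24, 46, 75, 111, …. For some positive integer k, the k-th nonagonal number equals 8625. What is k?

50

Set n(7n−5)/2 = 8625, giving 7n² − 5n − 17250 = 0.
The discriminant is 25 + 56·8625 = 483025, and √483025 = 695.
So n = (5 + 695) / 14 = 700/14 = 50.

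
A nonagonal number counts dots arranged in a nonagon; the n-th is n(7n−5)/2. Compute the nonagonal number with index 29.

The 29th nonagonal number is n(7n−5)/2 with n = 29.
29·(7·29 − 5)/2 = 29·198/2 = 29·99 = 2871.

2871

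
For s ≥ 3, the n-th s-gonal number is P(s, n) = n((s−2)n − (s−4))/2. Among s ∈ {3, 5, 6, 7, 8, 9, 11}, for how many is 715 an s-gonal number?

2

s = 3: P(3, 37) = 703 and P(3, 38) = 741; 715 is not s-gonal.
s = 5: P(5, 22) = 715. ✓
s = 6: P(6, 19) = 703 and P(6, 20) = 780; 715 is not s-gonal.
s = 7: P(7, 17) = 697 and P(7, 18) = 783; 715 is not s-gonal.
s = 8: P(8, 15) = 645 and P(8, 16) = 736; 715 is not s-gonal.
s = 9: P(9, 14) = 651 and P(9, 15) = 750; 715 is not s-gonal.
s = 11: P(11, 13) = 715. ✓
Hits: s ∈ {5, 11} → 2.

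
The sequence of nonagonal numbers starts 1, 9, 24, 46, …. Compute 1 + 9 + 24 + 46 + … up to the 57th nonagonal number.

Σ i(7i−5)/2 = (7Σi² − 5Σi) / 2 over i = 1..57.
Σi = 1653 and Σi² = 63365.
(7·63365 − 5·1653) / 2 = 435290/2 = 217645.

217645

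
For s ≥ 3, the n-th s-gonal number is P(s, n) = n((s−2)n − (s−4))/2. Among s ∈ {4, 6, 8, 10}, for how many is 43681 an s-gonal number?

s = 4: P(4, 209) = 43681. ✓
s = 6: P(6, 148) = 43660 and P(6, 149) = 44253; 43681 is not s-gonal.
s = 8: P(8, 121) = 43681. ✓
s = 10: P(10, 104) = 42952 and P(10, 105) = 43785; 43681 is not s-gonal.
Hits: s ∈ {4, 8} → 2.

2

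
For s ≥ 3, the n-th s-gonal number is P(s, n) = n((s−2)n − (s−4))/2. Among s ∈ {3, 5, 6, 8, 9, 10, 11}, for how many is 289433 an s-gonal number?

1

s = 3: P(3, 760) = 289180 and P(3, 761) = 289941; 289433 is not s-gonal.
s = 5: P(5, 439) = 288862 and P(5, 440) = 290180; 289433 is not s-gonal.
s = 6: P(6, 380) = 288420 and P(6, 381) = 289941; 289433 is not s-gonal.
s = 8: P(8, 310) = 287680 and P(8, 311) = 289541; 289433 is not s-gonal.
s = 9: P(9, 287) = 287574 and P(9, 288) = 289584; 289433 is not s-gonal.
s = 10: P(10, 269) = 288637 and P(10, 270) = 290790; 289433 is not s-gonal.
s = 11: P(11, 254) = 289433. ✓
Hits: s ∈ {11} → 1.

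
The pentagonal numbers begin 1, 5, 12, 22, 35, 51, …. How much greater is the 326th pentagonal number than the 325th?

976

Consecutive pentagonal numbers differ by 3n − 2: here 3·326 − 2 = 976.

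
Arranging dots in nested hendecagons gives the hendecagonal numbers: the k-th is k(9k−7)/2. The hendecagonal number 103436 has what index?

Set n(9n−7)/2 = 103436, giving 9n² − 7n − 206872 = 0.
The discriminant is 49 + 72·103436 = 7447441, and √7447441 = 2729.
So n = (7 + 2729) / 18 = 2736/18 = 152.
Check: 152·(9·152 − 7)/2 = 103436. ✓

152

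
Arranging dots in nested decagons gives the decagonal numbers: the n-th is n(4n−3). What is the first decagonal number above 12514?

12825

Solve n(4n−3) > 12514 for integer n.
The largest n with value ≤ 12514 is 56 (since 12376 ≤ 12514 < 12825), so the first above is n = 57, value 12825.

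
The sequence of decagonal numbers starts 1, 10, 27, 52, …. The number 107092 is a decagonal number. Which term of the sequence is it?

164

Set n(4n−3) = 107092, giving 4n² − 3n − 107092 = 0.
The discriminant is 9 + 16·107092 = 1713481, and √1713481 = 1309.
So n = (3 + 1309) / 8 = 1312/8 = 164.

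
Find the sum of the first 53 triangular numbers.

26235

Σ i(i+1)/2 = (Σi² + Σi) / 2 over i = 1..53.
Σi = 1431 and Σi² = 51039.
(1·51039 + 1·1431) / 2 = 52470/2 = 26235.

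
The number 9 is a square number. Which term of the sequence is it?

3

We need n² = 9, so n = √9 = 3.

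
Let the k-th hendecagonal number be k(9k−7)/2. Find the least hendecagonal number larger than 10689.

11075

Solve n(9n−7)/2 > 10689 for integer n.
The largest n with value ≤ 10689 is 49 (since 10633 ≤ 10689 < 11075), so the first above is n = 50, value 11075.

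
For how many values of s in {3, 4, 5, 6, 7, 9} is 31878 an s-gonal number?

s = 3: P(3, 252) = 31878. ✓
s = 4: P(4, 178) = 31684 and P(4, 179) = 32041; 31878 is not s-gonal.
s = 5: P(5, 145) = 31465 and P(5, 146) = 31901; 31878 is not s-gonal.
s = 6: P(6, 126) = 31626 and P(6, 127) = 32131; 31878 is not s-gonal.
s = 7: P(7, 113) = 31753 and P(7, 114) = 32319; 31878 is not s-gonal.
s = 9: P(9, 95) = 31350 and P(9, 96) = 32016; 31878 is not s-gonal.
Hits: s ∈ {3} → 1.

1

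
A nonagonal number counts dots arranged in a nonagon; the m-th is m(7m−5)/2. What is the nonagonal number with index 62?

The 62nd nonagonal number is n(7n−5)/2 with n = 62.
62·(7·62 − 5)/2 = 62·429/2 = 13299.

13299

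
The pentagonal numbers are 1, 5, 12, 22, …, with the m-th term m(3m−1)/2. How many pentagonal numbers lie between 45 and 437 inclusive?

12

The n-th pentagonal number is n(3n−1)/2.
Smallest index with value ≥ 45: n = 6 (giving 51).
Largest index with value ≤ 437: n = 17 (giving 425).
Indices 6 through 17: 12 terms.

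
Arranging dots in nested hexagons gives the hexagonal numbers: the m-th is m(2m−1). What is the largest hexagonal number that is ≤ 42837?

42486

Solve n(2n−1) ≤ 42837 for integer n.
n = 146 gives 42486 ≤ 42837, while n = 147 gives 43071 > 42837; so the answer is 42486.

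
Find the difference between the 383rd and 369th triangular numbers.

5271

383·384/2 = 73536 and 369·370/2 = 68265.
Difference: 73536 − 68265 = 5271.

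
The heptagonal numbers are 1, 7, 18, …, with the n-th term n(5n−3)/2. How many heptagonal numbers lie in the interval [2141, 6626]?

The n-th heptagonal number is n(5n−3)/2.
Smallest index with value ≥ 2141: n = 30 (giving 2205).
Largest index with value ≤ 6626: n = 51 (giving 6426).
Indices 30 through 51: 22 terms.

22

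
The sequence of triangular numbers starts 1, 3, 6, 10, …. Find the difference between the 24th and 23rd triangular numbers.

Consecutive triangular numbers differ by n: T_{24} − T_{23} = 24.

24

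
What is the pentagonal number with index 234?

82017

The 234th pentagonal number is n(3n−1)/2 with n = 234.
234·(3·234 − 1)/2 = 234·701/2 = 82017.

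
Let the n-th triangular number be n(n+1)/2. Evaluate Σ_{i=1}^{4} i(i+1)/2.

20

Σ i(i+1)/2 = (Σi² + Σi) / 2 over i = 1..4.
Σi = 10 and Σi² = 30.
(1·30 + 1·10) / 2 = 40/2 = 20.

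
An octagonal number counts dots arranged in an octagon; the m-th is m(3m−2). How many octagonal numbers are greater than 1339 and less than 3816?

The n-th octagonal number is n(3n−2).
Smallest index with value > 1339: n = 22 (giving 1408).
Largest index with value < 3816: n = 35 (giving 3605).
Indices 22 through 35: 14 terms.

14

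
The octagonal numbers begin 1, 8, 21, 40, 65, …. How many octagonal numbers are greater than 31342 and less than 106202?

86

The n-th octagonal number is n(3n−2).
Smallest index with value > 31342: n = 103 (giving 31621).
Largest index with value < 106202: n = 188 (giving 105656).
Indices 103 through 188: 86 terms.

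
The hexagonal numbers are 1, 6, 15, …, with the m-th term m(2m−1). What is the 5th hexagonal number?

The 5th hexagonal number is n(2n−1) with n = 5.
5·(2·5 − 1) = 5·9 = 45.

45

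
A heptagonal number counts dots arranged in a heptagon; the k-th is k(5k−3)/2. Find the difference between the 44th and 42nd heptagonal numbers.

44·(5·44 − 3)/2 = 4774 and 42·(5·42 − 3)/2 = 4347.
Difference: 4774 − 4347 = 427.

427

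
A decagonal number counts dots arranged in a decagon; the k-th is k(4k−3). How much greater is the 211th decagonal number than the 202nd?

14841

211·(4·211 − 3) = 177451 and 202·(4·202 − 3) = 162610.
Difference: 177451 − 162610 = 14841.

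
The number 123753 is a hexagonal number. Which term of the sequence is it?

249

Set n(2n−1) = 123753, giving 2n² − n − 123753 = 0.
So n = (1 + 995) / 4 = 996/4 = 249.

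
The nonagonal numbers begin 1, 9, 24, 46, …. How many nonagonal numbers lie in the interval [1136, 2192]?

The n-th nonagonal number is n(7n−5)/2.
Smallest index with value ≥ 1136: n = 19 (giving 1216).
Largest index with value ≤ 2192: n = 25 (giving 2125).
Indices 19 through 25: 7 terms.

7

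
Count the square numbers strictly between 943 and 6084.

The n-th square number is n².
Smallest index with value > 943: n = 31 (giving 961).
Largest index with value < 6084: n = 77 (giving 5929).
Indices 31 through 77: 47 terms.

47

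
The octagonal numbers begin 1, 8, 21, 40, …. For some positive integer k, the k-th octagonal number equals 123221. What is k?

203

Set n(3n−2) = 123221, giving 3n² − 2n − 123221 = 0.
The discriminant is 4 + 12·123221 = 1478656, and √1478656 = 1216.
So n = (2 + 1216) / 6 = 1218/6 = 203.
Check: 203·(3·203 − 2) = 123221. ✓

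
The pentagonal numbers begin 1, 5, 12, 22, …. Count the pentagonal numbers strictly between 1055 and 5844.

The n-th pentagonal number is n(3n−1)/2.
Smallest index with value > 1055: n = 27 (giving 1080).
Largest index with value < 5844: n = 62 (giving 5735).
Indices 27 through 62: 36 terms.

36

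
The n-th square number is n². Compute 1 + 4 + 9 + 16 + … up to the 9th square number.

Σ_{i=1}^{9} i² = 9·10·19/6 = 285.

285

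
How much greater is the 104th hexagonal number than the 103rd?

413

Consecutive hexagonal numbers differ by 4n − 3: here 4·104 − 3 = 413.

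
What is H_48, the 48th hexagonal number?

4560

The 48th hexagonal number is n(2n−1) with n = 48.
48·(2·48 − 1) = 48·95 = 4560.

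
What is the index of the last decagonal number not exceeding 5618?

37

Solve n(4n−3) ≤ 5618 for integer n.
n = 37 gives 5365 ≤ 5618, while n = 38 gives 5662 > 5618; so the answer is index 37.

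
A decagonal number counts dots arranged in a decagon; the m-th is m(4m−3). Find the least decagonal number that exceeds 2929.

3052

Solve n(4n−3) > 2929 for integer n.
The largest n with value ≤ 2929 is 27 (since 2835 ≤ 2929 < 3052), so the first above is n = 28, value 3052.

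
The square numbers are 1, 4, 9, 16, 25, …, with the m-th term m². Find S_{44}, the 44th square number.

1936

The 44th square number is n² with n = 44.
44² = 1936.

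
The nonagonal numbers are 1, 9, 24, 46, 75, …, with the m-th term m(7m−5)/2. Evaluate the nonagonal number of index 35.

35·(7·35 − 5)/2 = 35·240/2 = 35·120 = 4200.

4200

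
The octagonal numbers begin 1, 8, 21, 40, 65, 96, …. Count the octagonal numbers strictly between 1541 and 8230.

The n-th octagonal number is n(3n−2).
Smallest index with value > 1541: n = 24 (giving 1680).
Largest index with value < 8230: n = 52 (giving 8008).
Indices 24 through 52: 29 terms.

29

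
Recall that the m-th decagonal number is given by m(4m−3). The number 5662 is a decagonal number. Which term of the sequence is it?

38

Set n(4n−3) = 5662, giving 4n² − 3n − 5662 = 0.
The discriminant is 9 + 16·5662 = 90601, and √90601 = 301.
So n = (3 + 301) / 8 = 304/8 = 38.
Check: 38·(4·38 − 3) = 5662. ✓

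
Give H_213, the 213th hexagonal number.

The 213th hexagonal number is n(2n−1) with n = 213.
213·(2·213 − 1) = 213·425 = 90525.

90525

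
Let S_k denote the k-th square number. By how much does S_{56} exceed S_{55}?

n² − (n−1)² = 2n − 1, so 56² − 55² = 2·56 − 1 = 111.

111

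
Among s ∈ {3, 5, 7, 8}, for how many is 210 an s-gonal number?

2

s = 3: P(3, 20) = 210. ✓
s = 5: P(5, 12) = 210. ✓
s = 7: P(7, 9) = 189 and P(7, 10) = 235; 210 is not s-gonal.
s = 8: P(8, 8) = 176 and P(8, 9) = 225; 210 is not s-gonal.
Hits: s ∈ {3, 5} → 2.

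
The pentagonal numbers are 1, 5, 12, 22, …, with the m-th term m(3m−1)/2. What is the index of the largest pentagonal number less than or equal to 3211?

46

Solve n(3n−1)/2 ≤ 3211 for integer n.
n = 46 gives 3151 ≤ 3211, while n = 47 gives 3290 > 3211; so the answer is index 46.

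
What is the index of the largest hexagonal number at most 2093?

Solve n(2n−1) ≤ 2093 for integer n.
n = 32 gives 2016 ≤ 2093, while n = 33 gives 2145 > 2093; so the answer is index 32.

32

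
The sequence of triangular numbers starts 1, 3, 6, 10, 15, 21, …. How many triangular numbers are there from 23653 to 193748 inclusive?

The n-th triangular number is n(n+1)/2.
Smallest index with value ≥ 23653: n = 217 (giving 23653).
Largest index with value ≤ 193748: n = 621 (giving 193131).
Indices 217 through 621: 405 terms.

405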